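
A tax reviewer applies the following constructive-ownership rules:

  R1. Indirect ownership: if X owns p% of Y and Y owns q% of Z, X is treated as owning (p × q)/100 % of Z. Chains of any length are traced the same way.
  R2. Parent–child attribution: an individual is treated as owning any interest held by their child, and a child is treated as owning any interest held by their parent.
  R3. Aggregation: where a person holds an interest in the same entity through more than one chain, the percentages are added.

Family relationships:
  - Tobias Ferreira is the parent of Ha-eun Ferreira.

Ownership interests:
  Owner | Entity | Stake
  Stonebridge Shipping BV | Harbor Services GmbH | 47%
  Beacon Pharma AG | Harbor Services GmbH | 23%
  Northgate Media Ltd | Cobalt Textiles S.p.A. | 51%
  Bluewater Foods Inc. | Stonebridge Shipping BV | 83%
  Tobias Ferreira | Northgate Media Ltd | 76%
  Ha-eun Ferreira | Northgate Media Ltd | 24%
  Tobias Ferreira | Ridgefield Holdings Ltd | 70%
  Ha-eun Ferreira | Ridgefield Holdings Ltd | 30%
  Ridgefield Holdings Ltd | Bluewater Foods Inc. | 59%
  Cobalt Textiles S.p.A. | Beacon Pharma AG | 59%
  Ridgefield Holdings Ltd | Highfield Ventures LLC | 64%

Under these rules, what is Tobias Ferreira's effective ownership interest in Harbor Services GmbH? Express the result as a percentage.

By parent–child attribution (R2), Tobias Ferreira is treated as also owning Ha-eun Ferreira's interest in Ridgefield Holdings Ltd, giving 70% + 30% = 100%.
By parent–child attribution (R2), Tobias Ferreira is treated as also owning Ha-eun Ferreira's interest in Northgate Media Ltd, giving 76% + 24% = 100%.
Chain via Ridgefield Holdings Ltd → Bluewater Foods Inc. → Stonebridge Shipping BV (R1): 100% × 59% × 83% × 47% = 23.0159% of Harbor Services GmbH.
Chain via Northgate Media Ltd → Cobalt Textiles S.p.A. → Beacon Pharma AG (R1): 100% × 51% × 59% × 23% = 6.9207% of Harbor Services GmbH.
Aggregating (R3): 23.0159% + 6.9207% = 29.9366%.

29.9366%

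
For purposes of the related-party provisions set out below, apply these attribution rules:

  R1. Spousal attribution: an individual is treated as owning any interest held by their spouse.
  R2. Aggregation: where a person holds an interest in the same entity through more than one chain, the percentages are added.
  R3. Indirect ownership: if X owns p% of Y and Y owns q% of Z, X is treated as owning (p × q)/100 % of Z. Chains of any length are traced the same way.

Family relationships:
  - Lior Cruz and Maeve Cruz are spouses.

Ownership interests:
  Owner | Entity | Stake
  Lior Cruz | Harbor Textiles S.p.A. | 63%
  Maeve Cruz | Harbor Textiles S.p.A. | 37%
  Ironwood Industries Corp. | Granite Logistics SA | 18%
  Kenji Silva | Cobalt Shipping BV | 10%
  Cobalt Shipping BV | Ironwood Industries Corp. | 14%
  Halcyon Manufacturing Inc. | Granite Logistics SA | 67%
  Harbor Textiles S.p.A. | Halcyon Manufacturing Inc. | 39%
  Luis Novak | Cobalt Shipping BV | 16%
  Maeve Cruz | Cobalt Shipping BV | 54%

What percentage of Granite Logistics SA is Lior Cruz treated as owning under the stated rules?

27.4908%

By spousal attribution (R1), Lior Cruz is treated as also owning Maeve Cruz's interest in Harbor Textiles S.p.A, giving 63% + 37% = 100%.
By spousal attribution (R1), Lior Cruz is treated as owning Maeve Cruz's 54% interest in Cobalt Shipping BV.
Chain via Harbor Textiles S.p.A. → Halcyon Manufacturing Inc. (R3): 100% × 39% × 67% = 26.13% of Granite Logistics SA.
Chain via Cobalt Shipping BV → Ironwood Industries Corp. (R3): 54% × 14% × 18% = 1.3608% of Granite Logistics SA.
Aggregating (R2): 26.13% + 1.3608% = 27.4908%.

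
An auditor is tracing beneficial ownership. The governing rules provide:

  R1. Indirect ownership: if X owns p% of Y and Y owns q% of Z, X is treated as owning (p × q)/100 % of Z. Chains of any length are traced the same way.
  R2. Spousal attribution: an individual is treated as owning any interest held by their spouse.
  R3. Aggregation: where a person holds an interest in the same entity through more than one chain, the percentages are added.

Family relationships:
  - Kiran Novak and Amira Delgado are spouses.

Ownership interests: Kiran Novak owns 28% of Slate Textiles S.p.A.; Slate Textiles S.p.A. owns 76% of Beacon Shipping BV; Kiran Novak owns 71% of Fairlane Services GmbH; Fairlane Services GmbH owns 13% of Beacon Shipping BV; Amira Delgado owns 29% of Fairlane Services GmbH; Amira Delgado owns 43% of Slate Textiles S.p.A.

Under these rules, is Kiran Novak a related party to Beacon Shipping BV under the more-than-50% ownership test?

Yes

By spousal attribution (R2), Kiran Novak is treated as also owning Amira Delgado's interest in Slate Textiles S.p.A, giving 28% + 43% = 71%.
By spousal attribution (R2), Kiran Novak is treated as also owning Amira Delgado's interest in Fairlane Services GmbH, giving 71% + 29% = 100%.
Chain via Slate Textiles S.p.A. (R1): 71% × 76% = 53.96% of Beacon Shipping BV.
Chain via Fairlane Services GmbH (R1): 100% × 13% = 13% of Beacon Shipping BV.
Aggregating (R3): 53.96% + 13% = 66.96%.
66.96% exceeds the 50% threshold, so Kiran is a related party to Beacon Shipping BV.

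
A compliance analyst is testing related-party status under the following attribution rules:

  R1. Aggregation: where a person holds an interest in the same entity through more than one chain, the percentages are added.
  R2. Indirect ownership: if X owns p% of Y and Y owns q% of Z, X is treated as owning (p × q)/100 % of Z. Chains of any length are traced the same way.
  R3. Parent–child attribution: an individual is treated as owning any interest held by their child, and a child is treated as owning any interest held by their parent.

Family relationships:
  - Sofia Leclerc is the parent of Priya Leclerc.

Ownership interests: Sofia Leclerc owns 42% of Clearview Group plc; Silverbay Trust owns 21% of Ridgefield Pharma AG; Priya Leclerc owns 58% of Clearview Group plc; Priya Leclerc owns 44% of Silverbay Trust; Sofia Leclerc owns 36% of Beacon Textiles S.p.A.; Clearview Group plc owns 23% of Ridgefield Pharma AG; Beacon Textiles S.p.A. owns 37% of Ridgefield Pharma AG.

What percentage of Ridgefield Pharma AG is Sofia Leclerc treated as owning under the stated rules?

By parent–child attribution (R3), Sofia Leclerc is treated as also owning Priya Leclerc's interest in Clearview Group plc, giving 42% + 58% = 100%.
By parent–child attribution (R3), Sofia Leclerc is treated as owning Priya Leclerc's 44% interest in Silverbay Trust.
Chain via Clearview Group plc (R2): 100% × 23% = 23% of Ridgefield Pharma AG.
Chain via Beacon Textiles S.p.A. (R2): 36% × 37% = 13.32% of Ridgefield Pharma AG.
Chain via Silverbay Trust (R2): 44% × 21% = 9.24% of Ridgefield Pharma AG.
Aggregating (R1): 23% + 13.32% + 9.24% = 45.56%.

45.56%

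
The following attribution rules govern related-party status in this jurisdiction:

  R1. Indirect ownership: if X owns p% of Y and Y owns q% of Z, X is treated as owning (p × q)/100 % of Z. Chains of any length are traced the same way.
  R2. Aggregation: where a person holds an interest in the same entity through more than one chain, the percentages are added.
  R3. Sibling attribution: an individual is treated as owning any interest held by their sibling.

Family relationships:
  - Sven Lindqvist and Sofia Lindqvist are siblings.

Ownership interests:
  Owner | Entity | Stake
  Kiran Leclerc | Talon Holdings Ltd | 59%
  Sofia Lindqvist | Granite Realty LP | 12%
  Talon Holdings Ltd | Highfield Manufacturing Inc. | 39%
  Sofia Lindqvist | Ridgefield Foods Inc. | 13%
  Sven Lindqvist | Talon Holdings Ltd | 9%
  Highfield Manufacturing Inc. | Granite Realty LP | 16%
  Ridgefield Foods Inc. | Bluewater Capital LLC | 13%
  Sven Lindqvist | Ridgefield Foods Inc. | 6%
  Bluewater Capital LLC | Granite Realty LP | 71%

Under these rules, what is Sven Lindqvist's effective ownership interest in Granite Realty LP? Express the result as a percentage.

14.3153%

By sibling attribution (R3), Sven Lindqvist is treated as also owning Sofia Lindqvist's interest in Ridgefield Foods Inc, giving 6% + 13% = 19%.
By sibling attribution (R3), Sven Lindqvist is treated as owning Sofia Lindqvist's 12% interest in Granite Realty LP.
Chain via Ridgefield Foods Inc. → Bluewater Capital LLC (R1): 19% × 13% × 71% = 1.7537% of Granite Realty LP.
Chain via Talon Holdings Ltd → Highfield Manufacturing Inc. (R1): 9% × 39% × 16% = 0.5616% of Granite Realty LP.
Direct interest in Granite Realty LP: 12%.
Aggregating (R2): 1.7537% + 0.5616% + 12% = 14.3153%.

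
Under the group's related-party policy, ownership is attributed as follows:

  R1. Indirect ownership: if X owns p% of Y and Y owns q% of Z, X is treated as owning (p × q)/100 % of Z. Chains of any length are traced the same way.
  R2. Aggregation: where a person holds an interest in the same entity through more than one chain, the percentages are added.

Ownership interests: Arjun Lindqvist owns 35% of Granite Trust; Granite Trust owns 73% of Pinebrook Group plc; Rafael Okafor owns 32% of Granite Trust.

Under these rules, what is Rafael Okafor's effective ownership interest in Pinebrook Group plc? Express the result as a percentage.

Chain via Granite Trust (R1): 32% × 73% = 23.36% of Pinebrook Group plc.

23.36%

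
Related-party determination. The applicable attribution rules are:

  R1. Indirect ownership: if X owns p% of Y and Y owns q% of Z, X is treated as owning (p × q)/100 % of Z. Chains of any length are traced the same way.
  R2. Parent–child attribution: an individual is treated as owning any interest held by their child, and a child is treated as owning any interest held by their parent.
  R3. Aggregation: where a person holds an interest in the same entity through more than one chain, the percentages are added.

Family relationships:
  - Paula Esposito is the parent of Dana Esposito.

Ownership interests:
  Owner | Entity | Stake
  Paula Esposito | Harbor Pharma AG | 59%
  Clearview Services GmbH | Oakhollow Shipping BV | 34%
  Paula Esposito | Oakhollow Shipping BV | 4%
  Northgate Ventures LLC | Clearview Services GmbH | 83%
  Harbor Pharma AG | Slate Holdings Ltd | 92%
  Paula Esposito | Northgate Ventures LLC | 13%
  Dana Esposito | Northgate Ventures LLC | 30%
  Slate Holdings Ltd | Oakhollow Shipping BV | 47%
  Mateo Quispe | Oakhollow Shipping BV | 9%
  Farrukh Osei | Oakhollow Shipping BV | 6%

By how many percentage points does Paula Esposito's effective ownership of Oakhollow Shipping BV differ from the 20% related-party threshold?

By parent–child attribution (R2), Paula Esposito is treated as also owning Dana Esposito's interest in Northgate Ventures LLC, giving 13% + 30% = 43%.
Chain via Harbor Pharma AG → Slate Holdings Ltd (R1): 59% × 92% × 47% = 25.5116% of Oakhollow Shipping BV.
Chain via Northgate Ventures LLC → Clearview Services GmbH (R1): 43% × 83% × 34% = 12.1346% of Oakhollow Shipping BV.
Direct interest in Oakhollow Shipping BV: 4%.
Aggregating (R3): 25.5116% + 12.1346% + 4% = 41.6462%.
41.6462% exceeds the 20% threshold by 21.6462 percentage points.

21.6462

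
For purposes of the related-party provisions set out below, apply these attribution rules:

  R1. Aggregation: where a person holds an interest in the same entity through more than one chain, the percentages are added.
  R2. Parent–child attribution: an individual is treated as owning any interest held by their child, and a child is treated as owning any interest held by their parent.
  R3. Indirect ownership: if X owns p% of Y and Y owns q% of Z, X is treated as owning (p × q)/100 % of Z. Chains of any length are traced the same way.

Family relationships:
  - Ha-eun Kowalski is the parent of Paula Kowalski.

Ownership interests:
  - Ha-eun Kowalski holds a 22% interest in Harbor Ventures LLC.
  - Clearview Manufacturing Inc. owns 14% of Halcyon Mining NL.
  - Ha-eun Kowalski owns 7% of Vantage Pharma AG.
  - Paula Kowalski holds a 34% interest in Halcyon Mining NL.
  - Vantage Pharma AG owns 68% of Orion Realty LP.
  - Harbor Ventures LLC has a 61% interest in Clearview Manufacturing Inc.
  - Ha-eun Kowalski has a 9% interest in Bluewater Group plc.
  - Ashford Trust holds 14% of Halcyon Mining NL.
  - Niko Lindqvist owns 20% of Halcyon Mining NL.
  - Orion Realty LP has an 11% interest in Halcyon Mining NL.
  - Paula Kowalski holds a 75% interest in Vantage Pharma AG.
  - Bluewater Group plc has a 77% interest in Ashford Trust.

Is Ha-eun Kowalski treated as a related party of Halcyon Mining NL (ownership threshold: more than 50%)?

By parent–child attribution (R2), Ha-eun Kowalski is treated as also owning Paula Kowalski's interest in Vantage Pharma AG, giving 7% + 75% = 82%.
By parent–child attribution (R2), Ha-eun Kowalski is treated as owning Paula Kowalski's 34% interest in Halcyon Mining NL.
Chain via Harbor Ventures LLC → Clearview Manufacturing Inc. (R3): 22% × 61% × 14% = 1.8788% of Halcyon Mining NL.
Chain via Vantage Pharma AG → Orion Realty LP (R3): 82% × 68% × 11% = 6.1336% of Halcyon Mining NL.
Chain via Bluewater Group plc → Ashford Trust (R3): 9% × 77% × 14% = 0.9702% of Halcyon Mining NL.
Direct interest in Halcyon Mining NL: 34%.
Aggregating (R1): 1.8788% + 6.1336% + 0.9702% + 34% = 42.9826%.
42.9826% does not exceed the 50% threshold, so Ha-eun is not a related party to Halcyon Mining NL.

No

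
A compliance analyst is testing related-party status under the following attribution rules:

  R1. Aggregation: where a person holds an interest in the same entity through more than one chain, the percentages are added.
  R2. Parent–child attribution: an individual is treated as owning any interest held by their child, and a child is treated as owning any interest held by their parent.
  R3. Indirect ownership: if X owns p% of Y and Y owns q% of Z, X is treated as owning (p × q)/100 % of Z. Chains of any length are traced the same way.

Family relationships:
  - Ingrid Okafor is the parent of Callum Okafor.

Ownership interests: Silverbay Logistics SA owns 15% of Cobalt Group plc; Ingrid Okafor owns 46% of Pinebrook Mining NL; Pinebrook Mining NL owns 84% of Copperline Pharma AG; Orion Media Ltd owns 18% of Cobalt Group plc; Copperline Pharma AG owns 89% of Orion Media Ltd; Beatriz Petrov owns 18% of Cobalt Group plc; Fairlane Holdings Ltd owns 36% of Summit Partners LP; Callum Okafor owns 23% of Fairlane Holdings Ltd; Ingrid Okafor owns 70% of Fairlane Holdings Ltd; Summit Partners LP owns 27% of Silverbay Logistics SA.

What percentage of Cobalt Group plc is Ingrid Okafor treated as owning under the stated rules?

7.546068%

By parent–child attribution (R2), Ingrid Okafor is treated as also owning Callum Okafor's interest in Fairlane Holdings Ltd, giving 70% + 23% = 93%.
Chain via Pinebrook Mining NL → Copperline Pharma AG → Orion Media Ltd (R3): 46% × 84% × 89% × 18% = 6.190128% of Cobalt Group plc.
Chain via Fairlane Holdings Ltd → Summit Partners LP → Silverbay Logistics SA (R3): 93% × 36% × 27% × 15% = 1.35594% of Cobalt Group plc.
Aggregating (R1): 6.190128% + 1.35594% = 7.546068%.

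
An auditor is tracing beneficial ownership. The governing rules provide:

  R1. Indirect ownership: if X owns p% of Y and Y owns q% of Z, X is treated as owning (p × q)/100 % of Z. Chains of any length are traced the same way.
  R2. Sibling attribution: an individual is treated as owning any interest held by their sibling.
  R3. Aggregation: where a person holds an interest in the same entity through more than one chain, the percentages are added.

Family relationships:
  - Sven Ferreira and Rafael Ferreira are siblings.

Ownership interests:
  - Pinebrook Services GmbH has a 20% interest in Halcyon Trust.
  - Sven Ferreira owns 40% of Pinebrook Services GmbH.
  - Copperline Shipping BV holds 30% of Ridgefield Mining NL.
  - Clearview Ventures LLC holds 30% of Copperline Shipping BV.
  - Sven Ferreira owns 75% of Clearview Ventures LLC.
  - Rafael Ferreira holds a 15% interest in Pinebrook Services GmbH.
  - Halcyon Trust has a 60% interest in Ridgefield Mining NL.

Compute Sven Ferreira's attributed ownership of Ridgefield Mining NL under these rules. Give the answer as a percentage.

By sibling attribution (R2), Sven Ferreira is treated as also owning Rafael Ferreira's interest in Pinebrook Services GmbH, giving 40% + 15% = 55%.
Chain via Clearview Ventures LLC → Copperline Shipping BV (R1): 75% × 30% × 30% = 6.75% of Ridgefield Mining NL.
Chain via Pinebrook Services GmbH → Halcyon Trust (R1): 55% × 20% × 60% = 6.6% of Ridgefield Mining NL.
Aggregating (R3): 6.75% + 6.6% = 13.35%.

13.35%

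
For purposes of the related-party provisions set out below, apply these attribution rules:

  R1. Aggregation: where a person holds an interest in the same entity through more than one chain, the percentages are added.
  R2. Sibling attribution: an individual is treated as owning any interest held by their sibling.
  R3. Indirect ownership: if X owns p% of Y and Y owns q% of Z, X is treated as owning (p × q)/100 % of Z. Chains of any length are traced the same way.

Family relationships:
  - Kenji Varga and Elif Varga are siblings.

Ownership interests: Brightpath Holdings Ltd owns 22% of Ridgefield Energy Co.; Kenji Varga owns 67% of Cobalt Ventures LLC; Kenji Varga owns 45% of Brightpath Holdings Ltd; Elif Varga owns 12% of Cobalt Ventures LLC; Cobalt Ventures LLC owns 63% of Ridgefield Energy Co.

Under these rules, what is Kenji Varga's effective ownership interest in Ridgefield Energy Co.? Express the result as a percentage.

By sibling attribution (R2), Kenji Varga is treated as also owning Elif Varga's interest in Cobalt Ventures LLC, giving 67% + 12% = 79%.
Chain via Brightpath Holdings Ltd (R3): 45% × 22% = 9.9% of Ridgefield Energy Co.
Chain via Cobalt Ventures LLC (R3): 79% × 63% = 49.77% of Ridgefield Energy Co.
Aggregating (R1): 9.9% + 49.77% = 59.67%.

59.67%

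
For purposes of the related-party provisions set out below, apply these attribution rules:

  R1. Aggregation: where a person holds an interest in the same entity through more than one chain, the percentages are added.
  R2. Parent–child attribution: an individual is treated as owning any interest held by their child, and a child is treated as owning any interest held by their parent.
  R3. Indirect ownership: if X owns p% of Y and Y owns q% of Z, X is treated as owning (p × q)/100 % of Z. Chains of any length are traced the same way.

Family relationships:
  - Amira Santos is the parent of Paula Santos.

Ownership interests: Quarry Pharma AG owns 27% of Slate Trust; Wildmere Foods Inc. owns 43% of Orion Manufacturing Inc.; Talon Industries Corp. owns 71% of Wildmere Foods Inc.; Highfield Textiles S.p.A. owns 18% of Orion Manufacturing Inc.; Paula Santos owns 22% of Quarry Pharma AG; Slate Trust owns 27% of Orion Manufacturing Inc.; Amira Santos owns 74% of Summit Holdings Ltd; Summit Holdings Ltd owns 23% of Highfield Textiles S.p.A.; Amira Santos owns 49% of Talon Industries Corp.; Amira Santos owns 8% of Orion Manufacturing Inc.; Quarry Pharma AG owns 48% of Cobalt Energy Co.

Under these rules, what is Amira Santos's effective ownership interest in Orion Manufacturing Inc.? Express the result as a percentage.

27.6271%

By parent–child attribution (R2), Amira Santos is treated as owning Paula Santos's 22% interest in Quarry Pharma AG.
Chain via Summit Holdings Ltd → Highfield Textiles S.p.A. (R3): 74% × 23% × 18% = 3.0636% of Orion Manufacturing Inc.
Chain via Talon Industries Corp. → Wildmere Foods Inc. (R3): 49% × 71% × 43% = 14.9597% of Orion Manufacturing Inc.
Direct interest in Orion Manufacturing Inc: 8%.
Chain via Quarry Pharma AG → Slate Trust (R3): 22% × 27% × 27% = 1.6038% of Orion Manufacturing Inc.
Aggregating (R1): 3.0636% + 14.9597% + 8% + 1.6038% = 27.6271%.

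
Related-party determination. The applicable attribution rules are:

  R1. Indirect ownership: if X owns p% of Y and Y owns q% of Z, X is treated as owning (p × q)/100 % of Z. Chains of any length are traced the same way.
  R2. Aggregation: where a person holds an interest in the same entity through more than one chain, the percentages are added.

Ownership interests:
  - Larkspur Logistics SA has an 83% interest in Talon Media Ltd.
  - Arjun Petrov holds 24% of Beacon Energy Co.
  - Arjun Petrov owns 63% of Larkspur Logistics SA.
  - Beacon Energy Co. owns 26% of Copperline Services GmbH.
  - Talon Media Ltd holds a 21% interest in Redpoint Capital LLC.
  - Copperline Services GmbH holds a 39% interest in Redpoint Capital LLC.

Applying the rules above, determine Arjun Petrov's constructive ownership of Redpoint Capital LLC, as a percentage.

13.4145%

Chain via Larkspur Logistics SA → Talon Media Ltd (R1): 63% × 83% × 21% = 10.9809% of Redpoint Capital LLC.
Chain via Beacon Energy Co. → Copperline Services GmbH (R1): 24% × 26% × 39% = 2.4336% of Redpoint Capital LLC.
Aggregating (R2): 10.9809% + 2.4336% = 13.4145%.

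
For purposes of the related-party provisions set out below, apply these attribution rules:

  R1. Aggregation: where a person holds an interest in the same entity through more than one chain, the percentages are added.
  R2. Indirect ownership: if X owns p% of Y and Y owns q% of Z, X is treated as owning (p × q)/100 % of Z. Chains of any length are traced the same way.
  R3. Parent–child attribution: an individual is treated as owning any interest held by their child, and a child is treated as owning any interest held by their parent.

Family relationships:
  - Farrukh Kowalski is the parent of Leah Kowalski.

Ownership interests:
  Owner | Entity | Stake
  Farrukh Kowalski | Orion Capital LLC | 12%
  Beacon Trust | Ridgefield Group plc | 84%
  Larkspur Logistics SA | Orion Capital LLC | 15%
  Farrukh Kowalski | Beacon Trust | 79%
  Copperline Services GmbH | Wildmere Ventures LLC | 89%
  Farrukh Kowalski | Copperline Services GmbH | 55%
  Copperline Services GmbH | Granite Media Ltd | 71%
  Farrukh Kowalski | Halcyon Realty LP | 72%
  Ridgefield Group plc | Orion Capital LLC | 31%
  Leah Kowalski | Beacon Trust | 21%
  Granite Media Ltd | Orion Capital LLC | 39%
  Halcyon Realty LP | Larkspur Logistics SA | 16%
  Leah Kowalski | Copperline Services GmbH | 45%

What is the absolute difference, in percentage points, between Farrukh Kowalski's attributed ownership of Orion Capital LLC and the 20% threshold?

47.458

By parent–child attribution (R3), Farrukh Kowalski is treated as also owning Leah Kowalski's interest in Copperline Services GmbH, giving 55% + 45% = 100%.
By parent–child attribution (R3), Farrukh Kowalski is treated as also owning Leah Kowalski's interest in Beacon Trust, giving 79% + 21% = 100%.
Chain via Copperline Services GmbH → Granite Media Ltd (R2): 100% × 71% × 39% = 27.69% of Orion Capital LLC.
Chain via Halcyon Realty LP → Larkspur Logistics SA (R2): 72% × 16% × 15% = 1.728% of Orion Capital LLC.
Chain via Beacon Trust → Ridgefield Group plc (R2): 100% × 84% × 31% = 26.04% of Orion Capital LLC.
Direct interest in Orion Capital LLC: 12%.
Aggregating (R1): 27.69% + 1.728% + 26.04% + 12% = 67.458%.
67.458% exceeds the 20% threshold by 47.458 percentage points.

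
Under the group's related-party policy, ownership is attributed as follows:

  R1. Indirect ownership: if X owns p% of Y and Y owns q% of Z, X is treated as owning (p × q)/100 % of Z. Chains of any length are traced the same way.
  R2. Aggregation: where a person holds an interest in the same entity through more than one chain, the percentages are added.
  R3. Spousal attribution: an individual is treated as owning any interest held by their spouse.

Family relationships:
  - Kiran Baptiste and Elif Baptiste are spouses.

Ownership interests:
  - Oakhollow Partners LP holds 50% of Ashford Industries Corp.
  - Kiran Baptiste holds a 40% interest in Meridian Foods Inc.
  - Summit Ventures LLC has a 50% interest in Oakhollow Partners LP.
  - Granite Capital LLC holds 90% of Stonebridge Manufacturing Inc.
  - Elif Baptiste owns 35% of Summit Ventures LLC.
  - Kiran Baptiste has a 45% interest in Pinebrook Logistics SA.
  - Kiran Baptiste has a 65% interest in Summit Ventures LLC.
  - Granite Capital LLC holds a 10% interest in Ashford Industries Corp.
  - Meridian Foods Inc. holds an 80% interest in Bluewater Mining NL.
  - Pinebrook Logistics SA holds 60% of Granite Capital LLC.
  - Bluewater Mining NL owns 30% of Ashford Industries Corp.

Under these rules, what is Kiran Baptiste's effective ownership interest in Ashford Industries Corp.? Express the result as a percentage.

37.3%

By spousal attribution (R3), Kiran Baptiste is treated as also owning Elif Baptiste's interest in Summit Ventures LLC, giving 65% + 35% = 100%.
Chain via Pinebrook Logistics SA → Granite Capital LLC (R1): 45% × 60% × 10% = 2.7% of Ashford Industries Corp.
Chain via Summit Ventures LLC → Oakhollow Partners LP (R1): 100% × 50% × 50% = 25% of Ashford Industries Corp.
Chain via Meridian Foods Inc. → Bluewater Mining NL (R1): 40% × 80% × 30% = 9.6% of Ashford Industries Corp.
Aggregating (R2): 2.7% + 25% + 9.6% = 37.3%.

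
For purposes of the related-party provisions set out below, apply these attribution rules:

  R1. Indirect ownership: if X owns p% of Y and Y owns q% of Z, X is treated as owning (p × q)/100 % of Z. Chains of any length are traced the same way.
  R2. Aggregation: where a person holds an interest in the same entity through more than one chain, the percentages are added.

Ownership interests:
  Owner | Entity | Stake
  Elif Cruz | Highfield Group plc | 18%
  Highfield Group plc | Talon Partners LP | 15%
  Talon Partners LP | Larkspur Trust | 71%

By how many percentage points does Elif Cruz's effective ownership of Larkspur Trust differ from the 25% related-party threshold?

Chain via Highfield Group plc → Talon Partners LP (R1): 18% × 15% × 71% = 1.917% of Larkspur Trust.
1.917% falls short of the 25% threshold by 23.083 percentage points.

23.083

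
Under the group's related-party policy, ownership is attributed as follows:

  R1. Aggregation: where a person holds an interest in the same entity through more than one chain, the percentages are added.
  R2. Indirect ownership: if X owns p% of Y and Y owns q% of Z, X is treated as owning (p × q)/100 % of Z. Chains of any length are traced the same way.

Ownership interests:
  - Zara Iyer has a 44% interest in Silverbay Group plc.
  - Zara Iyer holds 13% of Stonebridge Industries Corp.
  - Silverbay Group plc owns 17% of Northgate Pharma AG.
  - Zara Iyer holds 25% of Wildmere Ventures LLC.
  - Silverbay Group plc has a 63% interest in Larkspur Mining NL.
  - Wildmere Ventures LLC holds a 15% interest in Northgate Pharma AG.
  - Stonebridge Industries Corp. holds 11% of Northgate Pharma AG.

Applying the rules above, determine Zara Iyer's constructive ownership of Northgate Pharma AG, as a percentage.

Chain via Wildmere Ventures LLC (R2): 25% × 15% = 3.75% of Northgate Pharma AG.
Chain via Stonebridge Industries Corp. (R2): 13% × 11% = 1.43% of Northgate Pharma AG.
Chain via Silverbay Group plc (R2): 44% × 17% = 7.48% of Northgate Pharma AG.
Aggregating (R1): 3.75% + 1.43% + 7.48% = 12.66%.

12.66%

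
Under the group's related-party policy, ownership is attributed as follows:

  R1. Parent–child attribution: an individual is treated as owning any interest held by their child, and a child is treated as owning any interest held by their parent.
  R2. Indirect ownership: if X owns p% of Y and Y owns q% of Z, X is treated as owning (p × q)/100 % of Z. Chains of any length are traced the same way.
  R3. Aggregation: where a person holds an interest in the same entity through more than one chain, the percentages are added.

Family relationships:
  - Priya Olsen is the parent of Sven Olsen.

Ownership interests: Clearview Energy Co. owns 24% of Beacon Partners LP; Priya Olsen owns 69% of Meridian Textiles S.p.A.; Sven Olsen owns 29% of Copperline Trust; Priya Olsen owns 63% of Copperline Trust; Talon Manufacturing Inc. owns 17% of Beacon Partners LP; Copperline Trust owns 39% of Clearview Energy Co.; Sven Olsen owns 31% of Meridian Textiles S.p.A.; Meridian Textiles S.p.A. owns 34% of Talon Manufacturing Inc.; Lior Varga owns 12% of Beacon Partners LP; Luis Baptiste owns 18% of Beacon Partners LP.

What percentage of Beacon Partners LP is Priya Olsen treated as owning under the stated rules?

By parent–child attribution (R1), Priya Olsen is treated as also owning Sven Olsen's interest in Copperline Trust, giving 63% + 29% = 92%.
By parent–child attribution (R1), Priya Olsen is treated as also owning Sven Olsen's interest in Meridian Textiles S.p.A, giving 69% + 31% = 100%.
Chain via Copperline Trust → Clearview Energy Co. (R2): 92% × 39% × 24% = 8.6112% of Beacon Partners LP.
Chain via Meridian Textiles S.p.A. → Talon Manufacturing Inc. (R2): 100% × 34% × 17% = 5.78% of Beacon Partners LP.
Aggregating (R3): 8.6112% + 5.78% = 14.3912%.

14.3912%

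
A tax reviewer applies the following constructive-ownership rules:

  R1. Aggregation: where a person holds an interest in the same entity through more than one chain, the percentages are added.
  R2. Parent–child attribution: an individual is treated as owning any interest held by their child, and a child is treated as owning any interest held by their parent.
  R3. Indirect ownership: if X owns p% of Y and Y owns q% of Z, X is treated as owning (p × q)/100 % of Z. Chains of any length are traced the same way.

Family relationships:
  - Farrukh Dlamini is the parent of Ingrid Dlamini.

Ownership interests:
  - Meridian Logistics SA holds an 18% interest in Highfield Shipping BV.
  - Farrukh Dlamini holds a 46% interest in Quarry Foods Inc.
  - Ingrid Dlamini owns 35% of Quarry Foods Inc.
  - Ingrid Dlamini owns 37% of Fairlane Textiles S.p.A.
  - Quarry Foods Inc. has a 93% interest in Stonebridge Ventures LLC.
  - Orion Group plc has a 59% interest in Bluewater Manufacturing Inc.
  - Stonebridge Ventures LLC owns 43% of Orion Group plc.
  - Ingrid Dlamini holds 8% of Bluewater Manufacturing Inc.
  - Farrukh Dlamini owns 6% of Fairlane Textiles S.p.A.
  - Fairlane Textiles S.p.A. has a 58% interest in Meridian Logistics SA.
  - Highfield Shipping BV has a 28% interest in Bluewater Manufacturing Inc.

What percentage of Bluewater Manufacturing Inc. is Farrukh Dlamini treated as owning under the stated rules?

By parent–child attribution (R2), Farrukh Dlamini is treated as also owning Ingrid Dlamini's interest in Quarry Foods Inc, giving 46% + 35% = 81%.
By parent–child attribution (R2), Farrukh Dlamini is treated as also owning Ingrid Dlamini's interest in Fairlane Textiles S.p.A, giving 6% + 37% = 43%.
By parent–child attribution (R2), Farrukh Dlamini is treated as owning Ingrid Dlamini's 8% interest in Bluewater Manufacturing Inc.
Chain via Quarry Foods Inc. → Stonebridge Ventures LLC → Orion Group plc (R3): 81% × 93% × 43% × 59% = 19.111221% of Bluewater Manufacturing Inc.
Chain via Fairlane Textiles S.p.A. → Meridian Logistics SA → Highfield Shipping BV (R3): 43% × 58% × 18% × 28% = 1.256976% of Bluewater Manufacturing Inc.
Direct interest in Bluewater Manufacturing Inc: 8%.
Aggregating (R1): 19.111221% + 1.256976% + 8% = 28.368197%.

28.368197%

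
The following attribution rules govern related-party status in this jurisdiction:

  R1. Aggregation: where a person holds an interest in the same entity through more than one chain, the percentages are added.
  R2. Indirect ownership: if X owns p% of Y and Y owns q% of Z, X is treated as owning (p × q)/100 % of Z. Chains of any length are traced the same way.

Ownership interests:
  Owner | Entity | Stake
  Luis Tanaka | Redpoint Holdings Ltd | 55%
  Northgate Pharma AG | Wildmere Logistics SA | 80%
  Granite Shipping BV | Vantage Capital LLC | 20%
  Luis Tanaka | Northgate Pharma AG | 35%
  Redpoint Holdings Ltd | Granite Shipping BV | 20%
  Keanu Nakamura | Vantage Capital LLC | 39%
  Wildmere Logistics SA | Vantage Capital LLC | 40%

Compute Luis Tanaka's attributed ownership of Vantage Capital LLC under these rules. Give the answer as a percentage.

13.4%

Chain via Northgate Pharma AG → Wildmere Logistics SA (R2): 35% × 80% × 40% = 11.2% of Vantage Capital LLC.
Chain via Redpoint Holdings Ltd → Granite Shipping BV (R2): 55% × 20% × 20% = 2.2% of Vantage Capital LLC.
Aggregating (R1): 11.2% + 2.2% = 13.4%.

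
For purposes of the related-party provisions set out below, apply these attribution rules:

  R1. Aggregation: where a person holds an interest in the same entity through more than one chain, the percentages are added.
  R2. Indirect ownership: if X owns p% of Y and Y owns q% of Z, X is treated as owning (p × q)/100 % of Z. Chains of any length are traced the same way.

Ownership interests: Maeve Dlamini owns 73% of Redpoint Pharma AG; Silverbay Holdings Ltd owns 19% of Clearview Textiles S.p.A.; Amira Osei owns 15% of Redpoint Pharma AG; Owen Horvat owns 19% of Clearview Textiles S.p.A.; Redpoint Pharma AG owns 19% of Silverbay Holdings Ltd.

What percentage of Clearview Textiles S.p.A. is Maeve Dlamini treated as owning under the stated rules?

2.6353%

Chain via Redpoint Pharma AG → Silverbay Holdings Ltd (R2): 73% × 19% × 19% = 2.6353% of Clearview Textiles S.p.A.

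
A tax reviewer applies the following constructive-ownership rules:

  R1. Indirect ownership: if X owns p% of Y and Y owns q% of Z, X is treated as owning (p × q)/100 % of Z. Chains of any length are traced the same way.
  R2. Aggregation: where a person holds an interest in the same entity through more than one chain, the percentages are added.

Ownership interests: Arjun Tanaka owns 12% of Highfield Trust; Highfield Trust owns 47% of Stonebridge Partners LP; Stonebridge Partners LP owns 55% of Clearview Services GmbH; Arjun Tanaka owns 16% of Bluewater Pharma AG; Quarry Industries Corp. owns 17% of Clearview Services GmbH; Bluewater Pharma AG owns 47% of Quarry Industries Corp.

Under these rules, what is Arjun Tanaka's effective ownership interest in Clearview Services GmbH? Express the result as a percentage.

Chain via Highfield Trust → Stonebridge Partners LP (R1): 12% × 47% × 55% = 3.102% of Clearview Services GmbH.
Chain via Bluewater Pharma AG → Quarry Industries Corp. (R1): 16% × 47% × 17% = 1.2784% of Clearview Services GmbH.
Aggregating (R2): 3.102% + 1.2784% = 4.3804%.

4.3804%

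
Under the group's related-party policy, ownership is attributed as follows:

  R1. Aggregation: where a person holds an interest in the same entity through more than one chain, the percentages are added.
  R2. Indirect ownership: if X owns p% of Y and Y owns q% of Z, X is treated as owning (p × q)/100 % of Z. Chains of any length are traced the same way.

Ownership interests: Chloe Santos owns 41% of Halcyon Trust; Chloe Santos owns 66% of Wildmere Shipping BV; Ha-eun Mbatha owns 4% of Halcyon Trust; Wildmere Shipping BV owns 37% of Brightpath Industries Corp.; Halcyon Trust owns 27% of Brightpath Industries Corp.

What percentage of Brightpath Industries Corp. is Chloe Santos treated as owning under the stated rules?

35.49%

Chain via Halcyon Trust (R2): 41% × 27% = 11.07% of Brightpath Industries Corp.
Chain via Wildmere Shipping BV (R2): 66% × 37% = 24.42% of Brightpath Industries Corp.
Aggregating (R1): 11.07% + 24.42% = 35.49%.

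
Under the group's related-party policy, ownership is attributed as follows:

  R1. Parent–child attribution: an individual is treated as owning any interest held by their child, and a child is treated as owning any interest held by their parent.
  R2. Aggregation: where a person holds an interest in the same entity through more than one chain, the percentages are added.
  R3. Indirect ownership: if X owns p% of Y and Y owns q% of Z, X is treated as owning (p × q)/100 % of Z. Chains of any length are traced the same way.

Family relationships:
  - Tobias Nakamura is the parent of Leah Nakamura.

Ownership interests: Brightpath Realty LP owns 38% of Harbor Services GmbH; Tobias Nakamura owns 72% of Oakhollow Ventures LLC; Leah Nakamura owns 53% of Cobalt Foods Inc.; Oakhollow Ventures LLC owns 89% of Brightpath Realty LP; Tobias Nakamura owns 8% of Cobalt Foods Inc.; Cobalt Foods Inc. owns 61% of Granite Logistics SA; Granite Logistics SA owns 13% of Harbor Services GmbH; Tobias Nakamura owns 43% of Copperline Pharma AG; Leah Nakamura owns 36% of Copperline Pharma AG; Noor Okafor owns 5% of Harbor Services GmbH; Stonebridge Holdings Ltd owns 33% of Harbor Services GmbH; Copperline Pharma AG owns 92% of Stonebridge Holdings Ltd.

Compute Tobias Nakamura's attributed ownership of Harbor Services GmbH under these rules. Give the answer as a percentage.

53.1721%

By parent–child attribution (R1), Tobias Nakamura is treated as also owning Leah Nakamura's interest in Copperline Pharma AG, giving 43% + 36% = 79%.
By parent–child attribution (R1), Tobias Nakamura is treated as also owning Leah Nakamura's interest in Cobalt Foods Inc, giving 8% + 53% = 61%.
Chain via Oakhollow Ventures LLC → Brightpath Realty LP (R3): 72% × 89% × 38% = 24.3504% of Harbor Services GmbH.
Chain via Copperline Pharma AG → Stonebridge Holdings Ltd (R3): 79% × 92% × 33% = 23.9844% of Harbor Services GmbH.
Chain via Cobalt Foods Inc. → Granite Logistics SA (R3): 61% × 61% × 13% = 4.8373% of Harbor Services GmbH.
Aggregating (R2): 24.3504% + 23.9844% + 4.8373% = 53.1721%.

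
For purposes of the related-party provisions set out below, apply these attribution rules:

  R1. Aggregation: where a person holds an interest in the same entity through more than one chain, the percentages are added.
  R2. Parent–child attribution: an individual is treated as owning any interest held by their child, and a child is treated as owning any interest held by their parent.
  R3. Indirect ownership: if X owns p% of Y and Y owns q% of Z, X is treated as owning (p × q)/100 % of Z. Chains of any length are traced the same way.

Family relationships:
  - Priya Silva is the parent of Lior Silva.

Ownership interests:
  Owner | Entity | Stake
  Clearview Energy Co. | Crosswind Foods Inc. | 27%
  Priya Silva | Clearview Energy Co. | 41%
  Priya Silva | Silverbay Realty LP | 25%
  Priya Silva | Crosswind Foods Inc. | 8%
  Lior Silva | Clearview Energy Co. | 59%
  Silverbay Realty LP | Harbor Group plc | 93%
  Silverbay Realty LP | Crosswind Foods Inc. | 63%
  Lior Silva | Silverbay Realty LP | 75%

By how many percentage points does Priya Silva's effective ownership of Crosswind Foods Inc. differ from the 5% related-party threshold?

93

By parent–child attribution (R2), Priya Silva is treated as also owning Lior Silva's interest in Clearview Energy Co, giving 41% + 59% = 100%.
By parent–child attribution (R2), Priya Silva is treated as also owning Lior Silva's interest in Silverbay Realty LP, giving 25% + 75% = 100%.
Chain via Clearview Energy Co. (R3): 100% × 27% = 27% of Crosswind Foods Inc.
Chain via Silverbay Realty LP (R3): 100% × 63% = 63% of Crosswind Foods Inc.
Direct interest in Crosswind Foods Inc: 8%.
Aggregating (R1): 27% + 63% + 8% = 98%.
98% exceeds the 5% threshold by 93 percentage points.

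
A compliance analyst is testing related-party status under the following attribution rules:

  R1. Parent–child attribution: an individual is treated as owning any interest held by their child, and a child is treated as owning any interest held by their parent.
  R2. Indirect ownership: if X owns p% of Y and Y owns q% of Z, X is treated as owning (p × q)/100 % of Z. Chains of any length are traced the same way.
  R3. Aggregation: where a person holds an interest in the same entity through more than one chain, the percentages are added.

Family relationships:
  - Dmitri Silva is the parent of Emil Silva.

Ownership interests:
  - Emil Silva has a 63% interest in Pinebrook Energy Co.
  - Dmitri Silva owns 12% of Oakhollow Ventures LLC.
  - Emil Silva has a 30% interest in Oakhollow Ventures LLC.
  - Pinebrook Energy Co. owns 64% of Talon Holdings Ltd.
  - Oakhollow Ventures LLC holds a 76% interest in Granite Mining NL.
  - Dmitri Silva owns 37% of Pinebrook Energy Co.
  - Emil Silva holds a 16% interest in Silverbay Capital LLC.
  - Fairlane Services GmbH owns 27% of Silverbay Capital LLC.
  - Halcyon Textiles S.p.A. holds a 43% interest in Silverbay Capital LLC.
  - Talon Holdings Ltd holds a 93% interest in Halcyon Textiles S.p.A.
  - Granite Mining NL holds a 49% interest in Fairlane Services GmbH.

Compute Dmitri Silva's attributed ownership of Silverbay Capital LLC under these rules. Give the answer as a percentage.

By parent–child attribution (R1), Dmitri Silva is treated as also owning Emil Silva's interest in Pinebrook Energy Co, giving 37% + 63% = 100%.
By parent–child attribution (R1), Dmitri Silva is treated as also owning Emil Silva's interest in Oakhollow Ventures LLC, giving 12% + 30% = 42%.
By parent–child attribution (R1), Dmitri Silva is treated as owning Emil Silva's 16% interest in Silverbay Capital LLC.
Chain via Pinebrook Energy Co. → Talon Holdings Ltd → Halcyon Textiles S.p.A. (R2): 100% × 64% × 93% × 43% = 25.5936% of Silverbay Capital LLC.
Chain via Oakhollow Ventures LLC → Granite Mining NL → Fairlane Services GmbH (R2): 42% × 76% × 49% × 27% = 4.223016% of Silverbay Capital LLC.
Direct interest in Silverbay Capital LLC: 16%.
Aggregating (R3): 25.5936% + 4.223016% + 16% = 45.816616%.

45.816616%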